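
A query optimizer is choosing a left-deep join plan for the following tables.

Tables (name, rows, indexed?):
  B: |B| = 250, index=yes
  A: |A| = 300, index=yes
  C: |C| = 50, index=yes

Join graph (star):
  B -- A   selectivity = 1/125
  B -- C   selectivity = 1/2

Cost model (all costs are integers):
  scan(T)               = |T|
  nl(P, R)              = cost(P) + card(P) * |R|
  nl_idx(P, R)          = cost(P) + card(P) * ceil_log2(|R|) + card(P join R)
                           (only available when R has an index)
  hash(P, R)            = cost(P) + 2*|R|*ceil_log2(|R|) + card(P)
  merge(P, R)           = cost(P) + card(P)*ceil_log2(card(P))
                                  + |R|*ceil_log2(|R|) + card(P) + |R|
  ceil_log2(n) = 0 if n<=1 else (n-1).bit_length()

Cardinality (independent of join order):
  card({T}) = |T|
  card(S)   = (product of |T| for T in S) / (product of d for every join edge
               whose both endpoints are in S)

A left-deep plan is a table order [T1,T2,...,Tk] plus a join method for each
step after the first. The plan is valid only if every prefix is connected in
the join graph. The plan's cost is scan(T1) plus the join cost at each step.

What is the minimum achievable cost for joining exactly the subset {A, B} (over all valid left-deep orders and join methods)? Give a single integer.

3100

Selinger DP over subsets of {A,B}:
  {B}: scan cost=250, card=250
  {A}: scan cost=300, card=300
  {AB}: card=600; try (A,nl_idx)→3100, (B,nl_idx)→3300, (B,hash)→4600, (A,merge)→5500, (B,merge)→5550, (A,hash)→5900 …(+2); best=3100 via (A,nl_idx)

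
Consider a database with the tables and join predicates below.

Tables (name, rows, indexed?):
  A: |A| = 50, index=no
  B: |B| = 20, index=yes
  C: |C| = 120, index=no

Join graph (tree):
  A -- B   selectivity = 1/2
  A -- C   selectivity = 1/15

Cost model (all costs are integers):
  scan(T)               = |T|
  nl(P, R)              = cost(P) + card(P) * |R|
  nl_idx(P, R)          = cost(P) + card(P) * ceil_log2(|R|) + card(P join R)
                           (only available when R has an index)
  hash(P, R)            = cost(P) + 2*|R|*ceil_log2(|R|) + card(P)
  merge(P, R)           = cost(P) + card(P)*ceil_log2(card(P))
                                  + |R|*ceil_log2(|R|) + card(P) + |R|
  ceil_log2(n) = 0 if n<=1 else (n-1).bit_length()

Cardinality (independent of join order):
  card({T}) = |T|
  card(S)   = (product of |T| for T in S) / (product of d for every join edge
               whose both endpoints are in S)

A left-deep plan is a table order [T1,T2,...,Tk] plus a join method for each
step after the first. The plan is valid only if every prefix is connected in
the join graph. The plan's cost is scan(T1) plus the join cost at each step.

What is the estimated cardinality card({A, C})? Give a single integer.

Tables in S: A(50), C(120)
Edges inside S: A-C(d=15)
numerator = 50 * 120 = 6000
denominator = 15 = 15
card(S) = 6000 / 15 = 400

400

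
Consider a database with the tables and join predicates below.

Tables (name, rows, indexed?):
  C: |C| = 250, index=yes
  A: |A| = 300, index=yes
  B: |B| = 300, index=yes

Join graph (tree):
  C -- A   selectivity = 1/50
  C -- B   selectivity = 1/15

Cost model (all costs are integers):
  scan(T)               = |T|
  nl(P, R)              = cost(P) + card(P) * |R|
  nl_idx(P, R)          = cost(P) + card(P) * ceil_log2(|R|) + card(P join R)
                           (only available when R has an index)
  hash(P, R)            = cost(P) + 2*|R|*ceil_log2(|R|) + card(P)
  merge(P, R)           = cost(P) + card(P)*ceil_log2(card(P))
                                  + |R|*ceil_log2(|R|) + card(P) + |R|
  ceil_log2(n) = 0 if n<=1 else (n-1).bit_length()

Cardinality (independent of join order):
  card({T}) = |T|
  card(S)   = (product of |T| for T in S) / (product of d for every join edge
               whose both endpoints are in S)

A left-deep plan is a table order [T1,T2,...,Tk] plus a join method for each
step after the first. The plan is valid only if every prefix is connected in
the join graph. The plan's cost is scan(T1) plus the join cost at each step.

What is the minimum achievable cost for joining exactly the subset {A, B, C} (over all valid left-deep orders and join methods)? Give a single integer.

Selinger DP over subsets of {A,B,C}:
  {C}: scan cost=250, card=250
  {A}: scan cost=300, card=300
  {B}: scan cost=300, card=300
  {AC}: card=1500; try (A,nl_idx)→4000, (C,nl_idx)→4200, (C,hash)→4600, (A,merge)→5500, (C,merge)→5550, (A,hash)→5900 …(+2); best=4000 via (A,nl_idx)
  {BC}: card=5000; try (C,hash)→4600, (B,merge)→5500, (C,merge)→5550, (B,hash)→5900, (B,nl_idx)→7500, (C,nl_idx)→7700 …(+2); best=4600 via (C,hash)
  {ABC}: card=30000; try (B,hash)→10900, (A,hash)→15000, (B,merge)→25000, (B,nl_idx)→47500, (A,merge)→77600, (A,nl_idx)→79600 …(+2); best=10900 via (B,hash)

10900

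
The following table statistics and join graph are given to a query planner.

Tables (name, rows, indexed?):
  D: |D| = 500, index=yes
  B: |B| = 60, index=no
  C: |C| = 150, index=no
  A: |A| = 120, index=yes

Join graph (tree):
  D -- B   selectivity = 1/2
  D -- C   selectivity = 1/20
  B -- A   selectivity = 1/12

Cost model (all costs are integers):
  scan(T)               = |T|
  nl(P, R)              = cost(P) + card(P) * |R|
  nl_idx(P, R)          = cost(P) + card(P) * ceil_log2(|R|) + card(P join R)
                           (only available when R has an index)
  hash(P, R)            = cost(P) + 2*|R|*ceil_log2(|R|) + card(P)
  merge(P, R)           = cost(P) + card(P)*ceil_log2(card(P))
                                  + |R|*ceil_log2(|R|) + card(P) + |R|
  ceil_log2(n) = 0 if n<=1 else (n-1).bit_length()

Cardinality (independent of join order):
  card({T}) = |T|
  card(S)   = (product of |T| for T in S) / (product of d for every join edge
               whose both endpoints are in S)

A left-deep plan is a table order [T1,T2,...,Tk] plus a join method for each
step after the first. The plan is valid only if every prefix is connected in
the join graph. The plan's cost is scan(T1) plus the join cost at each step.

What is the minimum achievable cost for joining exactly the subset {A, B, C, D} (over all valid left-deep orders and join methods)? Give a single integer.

122050

Selinger DP over subsets of {A,B,C,D}:
  {D}: scan cost=500, card=500
  {B}: scan cost=60, card=60
  {C}: scan cost=150, card=150
  {A}: scan cost=120, card=120
  {BD}: card=15000; try (B,hash)→1720, (D,merge)→5480, (B,merge)→5920, (D,hash)→9120, (D,nl_idx)→15600, (D,nl)→30060 …(+1); best=1720 via (B,hash)
  {CD}: card=3750; try (C,hash)→3400, (D,nl_idx)→5250, (D,merge)→6500, (C,merge)→6850, (D,hash)→9300, (D,nl)→75150 …(+1); best=3400 via (C,hash)
  {AB}: card=600; try (B,hash)→960, (A,nl_idx)→1080, (A,merge)→1440, (B,merge)→1500, (A,hash)→1800, (A,nl)→7260 …(+1); best=960 via (B,hash)
  {BCD}: card=112500; try (B,hash)→7870, (C,hash)→19120, (B,merge)→52570, (C,merge)→228070, (B,nl)→228400, (C,nl)→2251720; best=7870 via (B,hash)
  {ABD}: card=150000; try (D,hash)→10560, (D,merge)→12560, (A,hash)→18400, (D,nl_idx)→156360, (A,merge)→227680, (A,nl_idx)→256720 …(+2); best=10560 via (D,hash)
  {ABCD}: card=1125000; try (A,hash)→122050, (C,hash)→162960, (A,nl_idx)→1920370, (A,merge)→2033830, (C,merge)→2861910, (A,nl)→13507870 …(+1); best=122050 via (A,hash)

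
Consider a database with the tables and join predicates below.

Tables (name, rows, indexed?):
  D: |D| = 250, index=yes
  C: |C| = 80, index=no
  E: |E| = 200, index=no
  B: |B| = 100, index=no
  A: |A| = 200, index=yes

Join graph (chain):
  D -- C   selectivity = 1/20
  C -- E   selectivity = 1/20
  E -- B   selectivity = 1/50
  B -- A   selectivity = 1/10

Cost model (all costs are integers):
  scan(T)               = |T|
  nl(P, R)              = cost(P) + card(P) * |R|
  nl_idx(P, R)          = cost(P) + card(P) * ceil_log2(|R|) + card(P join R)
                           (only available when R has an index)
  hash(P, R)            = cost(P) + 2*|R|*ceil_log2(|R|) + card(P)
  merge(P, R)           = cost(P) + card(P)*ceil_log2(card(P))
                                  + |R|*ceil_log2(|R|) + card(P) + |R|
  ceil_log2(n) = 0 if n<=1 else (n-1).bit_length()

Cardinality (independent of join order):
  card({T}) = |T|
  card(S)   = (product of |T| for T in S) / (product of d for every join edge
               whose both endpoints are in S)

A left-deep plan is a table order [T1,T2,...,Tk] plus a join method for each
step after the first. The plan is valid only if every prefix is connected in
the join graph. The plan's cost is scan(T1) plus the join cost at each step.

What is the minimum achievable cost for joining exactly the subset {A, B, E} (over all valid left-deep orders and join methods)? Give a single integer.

5400

Selinger DP over subsets of {A,B,E}:
  {E}: scan cost=200, card=200
  {B}: scan cost=100, card=100
  {A}: scan cost=200, card=200
  {BE}: card=400; try (B,hash)→1800, (E,merge)→2700, (B,merge)→2800, (E,hash)→3400, (E,nl)→20100, (B,nl)→20200; best=1800 via (B,hash)
  {AB}: card=2000; try (B,hash)→1800, (A,merge)→2700, (B,merge)→2800, (A,nl_idx)→2900, (A,hash)→3400, (A,nl)→20100 …(+1); best=1800 via (B,hash)
  {ABE}: card=8000; try (A,hash)→5400, (E,hash)→7000, (A,merge)→7600, (A,nl_idx)→13000, (E,merge)→27600, (A,nl)→81800 …(+1); best=5400 via (A,hash)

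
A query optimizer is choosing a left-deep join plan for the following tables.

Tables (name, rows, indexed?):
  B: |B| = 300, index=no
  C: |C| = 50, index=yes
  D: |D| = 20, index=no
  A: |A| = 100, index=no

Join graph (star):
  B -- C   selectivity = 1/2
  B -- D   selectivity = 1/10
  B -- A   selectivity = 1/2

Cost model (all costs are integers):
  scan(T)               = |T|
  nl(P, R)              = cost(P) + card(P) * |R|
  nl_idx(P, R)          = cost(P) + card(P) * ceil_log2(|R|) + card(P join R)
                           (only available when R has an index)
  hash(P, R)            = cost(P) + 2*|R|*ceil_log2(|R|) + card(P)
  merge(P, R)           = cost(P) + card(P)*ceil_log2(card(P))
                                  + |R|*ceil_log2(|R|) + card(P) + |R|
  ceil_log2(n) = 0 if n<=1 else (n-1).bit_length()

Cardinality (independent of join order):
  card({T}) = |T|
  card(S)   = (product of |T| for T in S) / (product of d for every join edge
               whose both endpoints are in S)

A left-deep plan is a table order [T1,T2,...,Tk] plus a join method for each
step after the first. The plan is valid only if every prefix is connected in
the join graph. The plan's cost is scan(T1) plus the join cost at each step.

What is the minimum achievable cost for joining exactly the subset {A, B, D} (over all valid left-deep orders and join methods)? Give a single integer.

Selinger DP over subsets of {A,B,D}:
  {B}: scan cost=300, card=300
  {D}: scan cost=20, card=20
  {A}: scan cost=100, card=100
  {BD}: card=600; try (D,hash)→800, (B,merge)→3140, (D,merge)→3420, (B,hash)→5440, (B,nl)→6020, (D,nl)→6300; best=800 via (D,hash)
  {AB}: card=15000; try (A,hash)→2000, (B,merge)→3900, (A,merge)→4100, (B,hash)→5600, (B,nl)→30100, (A,nl)→30300; best=2000 via (A,hash)
  {ABD}: card=30000; try (A,hash)→2800, (A,merge)→8200, (D,hash)→17200, (A,nl)→60800, (D,merge)→227120, (D,nl)→302000; best=2800 via (A,hash)

2800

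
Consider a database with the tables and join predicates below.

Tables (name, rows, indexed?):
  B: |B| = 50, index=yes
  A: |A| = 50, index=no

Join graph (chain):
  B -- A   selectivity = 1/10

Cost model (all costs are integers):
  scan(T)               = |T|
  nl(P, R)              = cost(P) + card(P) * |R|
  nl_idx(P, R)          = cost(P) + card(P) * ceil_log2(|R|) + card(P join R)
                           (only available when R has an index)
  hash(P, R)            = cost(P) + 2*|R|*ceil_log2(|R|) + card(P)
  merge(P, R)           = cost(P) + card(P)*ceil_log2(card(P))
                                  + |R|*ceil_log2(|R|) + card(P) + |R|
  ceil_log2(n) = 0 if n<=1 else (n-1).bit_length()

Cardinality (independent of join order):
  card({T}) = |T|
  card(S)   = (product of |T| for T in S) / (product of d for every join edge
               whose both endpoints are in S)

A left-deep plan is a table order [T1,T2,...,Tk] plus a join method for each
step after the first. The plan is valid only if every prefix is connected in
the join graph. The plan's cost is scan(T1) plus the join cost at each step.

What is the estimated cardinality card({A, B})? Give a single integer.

250

Tables in S: A(50), B(50)
Edges inside S: B-A(d=10)
numerator = 50 * 50 = 2500
denominator = 10 = 10
card(S) = 2500 / 10 = 250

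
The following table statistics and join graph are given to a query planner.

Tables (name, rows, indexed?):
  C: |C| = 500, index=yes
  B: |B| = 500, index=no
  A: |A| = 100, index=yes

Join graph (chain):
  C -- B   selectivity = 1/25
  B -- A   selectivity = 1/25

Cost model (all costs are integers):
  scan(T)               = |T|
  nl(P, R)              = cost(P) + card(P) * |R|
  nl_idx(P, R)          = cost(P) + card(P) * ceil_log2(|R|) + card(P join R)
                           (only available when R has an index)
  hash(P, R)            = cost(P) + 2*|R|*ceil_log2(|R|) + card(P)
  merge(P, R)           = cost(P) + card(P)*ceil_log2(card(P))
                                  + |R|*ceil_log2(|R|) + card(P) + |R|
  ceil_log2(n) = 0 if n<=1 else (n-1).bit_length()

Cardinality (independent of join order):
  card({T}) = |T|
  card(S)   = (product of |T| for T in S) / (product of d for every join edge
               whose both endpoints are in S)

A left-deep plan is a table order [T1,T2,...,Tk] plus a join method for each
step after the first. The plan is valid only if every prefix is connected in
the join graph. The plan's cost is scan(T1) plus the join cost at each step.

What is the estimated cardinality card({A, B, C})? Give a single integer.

Tables in S: A(100), B(500), C(500)
Edges inside S: C-B(d=25), B-A(d=25)
numerator = 100 * 500 * 500 = 25000000
denominator = 25 * 25 = 625
card(S) = 25000000 / 625 = 40000

40000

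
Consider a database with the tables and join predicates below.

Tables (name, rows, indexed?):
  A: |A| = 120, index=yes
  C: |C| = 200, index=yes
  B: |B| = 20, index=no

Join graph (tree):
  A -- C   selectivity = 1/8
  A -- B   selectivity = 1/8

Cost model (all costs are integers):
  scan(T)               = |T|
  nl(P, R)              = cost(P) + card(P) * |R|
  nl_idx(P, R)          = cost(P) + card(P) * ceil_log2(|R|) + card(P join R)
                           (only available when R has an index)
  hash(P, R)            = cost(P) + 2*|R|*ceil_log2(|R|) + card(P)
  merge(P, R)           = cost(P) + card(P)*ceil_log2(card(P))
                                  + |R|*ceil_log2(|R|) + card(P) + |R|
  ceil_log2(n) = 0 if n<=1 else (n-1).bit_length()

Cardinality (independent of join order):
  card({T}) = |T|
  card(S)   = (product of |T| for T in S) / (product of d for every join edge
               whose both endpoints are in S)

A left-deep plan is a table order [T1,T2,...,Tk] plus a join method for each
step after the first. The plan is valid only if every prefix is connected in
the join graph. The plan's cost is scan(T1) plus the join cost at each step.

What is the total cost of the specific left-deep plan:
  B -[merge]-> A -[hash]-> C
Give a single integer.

step 1: scan B: cost=20, card=20
step 2: join A via merge
    card(P join A) = 20*120/(8) = 300
    cost = 20 + 20*5 + 120*7 + 20 + 120 = 1100
step 3: join C via hash
    card(P join C) = 300*200/(8) = 7500
    cost = 1100 + 2*200*8 + 300 = 4600

4600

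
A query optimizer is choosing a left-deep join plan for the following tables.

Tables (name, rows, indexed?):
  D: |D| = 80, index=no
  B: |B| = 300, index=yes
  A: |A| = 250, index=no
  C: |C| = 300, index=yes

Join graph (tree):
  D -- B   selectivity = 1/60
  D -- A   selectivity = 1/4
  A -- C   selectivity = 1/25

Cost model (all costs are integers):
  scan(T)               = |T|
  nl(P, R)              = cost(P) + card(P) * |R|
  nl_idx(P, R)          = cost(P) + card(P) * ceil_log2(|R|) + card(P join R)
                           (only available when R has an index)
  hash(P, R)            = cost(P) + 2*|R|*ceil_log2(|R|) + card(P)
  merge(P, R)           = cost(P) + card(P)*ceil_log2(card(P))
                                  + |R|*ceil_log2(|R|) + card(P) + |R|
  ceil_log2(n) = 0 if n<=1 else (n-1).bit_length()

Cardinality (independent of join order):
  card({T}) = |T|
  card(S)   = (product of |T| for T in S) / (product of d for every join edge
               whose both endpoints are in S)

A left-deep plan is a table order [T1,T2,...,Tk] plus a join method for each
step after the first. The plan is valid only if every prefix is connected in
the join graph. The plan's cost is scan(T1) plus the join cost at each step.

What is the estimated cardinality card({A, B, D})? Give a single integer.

Tables in S: A(250), B(300), D(80)
Edges inside S: D-B(d=60), D-A(d=4)
numerator = 250 * 300 * 80 = 6000000
denominator = 60 * 4 = 240
card(S) = 6000000 / 240 = 25000

25000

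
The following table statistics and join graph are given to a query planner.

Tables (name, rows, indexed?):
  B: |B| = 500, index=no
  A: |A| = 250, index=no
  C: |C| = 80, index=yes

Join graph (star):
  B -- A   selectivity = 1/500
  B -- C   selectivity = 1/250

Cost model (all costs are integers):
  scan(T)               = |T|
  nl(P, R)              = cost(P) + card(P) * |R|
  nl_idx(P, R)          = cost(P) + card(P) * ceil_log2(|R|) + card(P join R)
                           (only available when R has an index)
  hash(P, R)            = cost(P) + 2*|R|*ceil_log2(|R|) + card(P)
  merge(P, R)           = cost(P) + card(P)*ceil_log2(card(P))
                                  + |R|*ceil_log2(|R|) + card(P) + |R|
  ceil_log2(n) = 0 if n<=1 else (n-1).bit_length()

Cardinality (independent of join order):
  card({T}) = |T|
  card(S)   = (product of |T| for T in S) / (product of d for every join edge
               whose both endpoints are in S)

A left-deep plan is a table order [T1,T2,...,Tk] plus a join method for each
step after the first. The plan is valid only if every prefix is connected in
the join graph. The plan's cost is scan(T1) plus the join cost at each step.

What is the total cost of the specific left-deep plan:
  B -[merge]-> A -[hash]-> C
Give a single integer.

step 1: scan B: cost=500, card=500
step 2: join A via merge
    card(P join A) = 500*250/(500) = 250
    cost = 500 + 500*9 + 250*8 + 500 + 250 = 7750
step 3: join C via hash
    card(P join C) = 250*80/(250) = 80
    cost = 7750 + 2*80*7 + 250 = 9120

9120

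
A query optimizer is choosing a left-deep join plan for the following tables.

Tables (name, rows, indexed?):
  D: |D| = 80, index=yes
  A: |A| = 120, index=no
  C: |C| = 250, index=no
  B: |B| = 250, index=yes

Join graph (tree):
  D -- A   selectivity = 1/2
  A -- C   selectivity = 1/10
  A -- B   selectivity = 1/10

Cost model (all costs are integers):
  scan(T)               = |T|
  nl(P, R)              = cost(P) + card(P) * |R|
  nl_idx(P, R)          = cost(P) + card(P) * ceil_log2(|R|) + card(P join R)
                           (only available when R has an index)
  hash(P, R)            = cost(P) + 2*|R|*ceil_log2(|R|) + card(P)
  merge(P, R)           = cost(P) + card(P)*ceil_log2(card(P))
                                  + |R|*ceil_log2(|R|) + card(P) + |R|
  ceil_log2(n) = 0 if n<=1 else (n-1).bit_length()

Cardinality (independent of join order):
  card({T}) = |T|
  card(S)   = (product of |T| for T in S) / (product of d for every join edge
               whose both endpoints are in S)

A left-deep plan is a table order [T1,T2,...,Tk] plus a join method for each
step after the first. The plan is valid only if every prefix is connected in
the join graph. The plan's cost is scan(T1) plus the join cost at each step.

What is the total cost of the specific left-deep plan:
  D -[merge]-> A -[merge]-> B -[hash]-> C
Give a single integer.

step 1: scan D: cost=80, card=80
step 2: join A via merge
    card(P join A) = 80*120/(2) = 4800
    cost = 80 + 80*7 + 120*7 + 80 + 120 = 1680
step 3: join B via merge
    card(P join B) = 4800*250/(10) = 120000
    cost = 1680 + 4800*13 + 250*8 + 4800 + 250 = 71130
step 4: join C via hash
    card(P join C) = 120000*250/(10) = 3000000
    cost = 71130 + 2*250*8 + 120000 = 195130

195130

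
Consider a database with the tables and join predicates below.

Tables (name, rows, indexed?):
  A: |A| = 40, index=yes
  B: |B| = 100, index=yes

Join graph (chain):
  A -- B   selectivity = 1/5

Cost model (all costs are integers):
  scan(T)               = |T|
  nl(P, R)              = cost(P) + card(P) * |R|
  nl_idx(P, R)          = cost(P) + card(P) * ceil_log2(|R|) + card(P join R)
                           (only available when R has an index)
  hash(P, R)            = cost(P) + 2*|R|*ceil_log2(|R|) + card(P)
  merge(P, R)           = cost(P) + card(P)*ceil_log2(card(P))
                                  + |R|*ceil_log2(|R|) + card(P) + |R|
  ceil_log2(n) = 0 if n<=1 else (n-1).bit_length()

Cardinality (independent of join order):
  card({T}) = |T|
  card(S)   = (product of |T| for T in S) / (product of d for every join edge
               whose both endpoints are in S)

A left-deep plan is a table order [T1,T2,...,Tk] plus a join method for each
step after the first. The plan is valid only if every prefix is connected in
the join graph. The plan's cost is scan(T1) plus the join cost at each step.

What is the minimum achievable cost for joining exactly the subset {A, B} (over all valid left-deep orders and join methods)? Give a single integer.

Selinger DP over subsets of {A,B}:
  {A}: scan cost=40, card=40
  {B}: scan cost=100, card=100
  {AB}: card=800; try (A,hash)→680, (B,merge)→1120, (B,nl_idx)→1120, (A,merge)→1180, (B,hash)→1480, (A,nl_idx)→1500 …(+2); best=680 via (A,hash)

680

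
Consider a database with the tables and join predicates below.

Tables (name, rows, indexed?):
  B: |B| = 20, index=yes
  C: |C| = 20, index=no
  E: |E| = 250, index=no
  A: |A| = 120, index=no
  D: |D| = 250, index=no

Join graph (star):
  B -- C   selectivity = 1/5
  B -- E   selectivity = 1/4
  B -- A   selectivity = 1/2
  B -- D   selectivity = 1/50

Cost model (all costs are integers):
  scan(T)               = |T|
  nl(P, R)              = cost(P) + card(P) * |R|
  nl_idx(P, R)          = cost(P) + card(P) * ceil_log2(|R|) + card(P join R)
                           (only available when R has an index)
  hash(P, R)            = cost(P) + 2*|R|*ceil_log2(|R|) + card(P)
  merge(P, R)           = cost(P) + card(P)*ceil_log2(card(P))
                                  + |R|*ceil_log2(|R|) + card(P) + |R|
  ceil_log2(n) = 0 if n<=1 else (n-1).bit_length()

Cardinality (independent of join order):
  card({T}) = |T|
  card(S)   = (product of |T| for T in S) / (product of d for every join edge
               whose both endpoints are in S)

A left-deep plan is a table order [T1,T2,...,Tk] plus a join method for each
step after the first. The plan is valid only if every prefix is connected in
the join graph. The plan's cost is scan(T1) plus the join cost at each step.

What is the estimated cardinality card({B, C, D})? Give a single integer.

400

Tables in S: B(20), C(20), D(250)
Edges inside S: B-C(d=5), B-D(d=50)
numerator = 20 * 20 * 250 = 100000
denominator = 5 * 50 = 250
card(S) = 100000 / 250 = 400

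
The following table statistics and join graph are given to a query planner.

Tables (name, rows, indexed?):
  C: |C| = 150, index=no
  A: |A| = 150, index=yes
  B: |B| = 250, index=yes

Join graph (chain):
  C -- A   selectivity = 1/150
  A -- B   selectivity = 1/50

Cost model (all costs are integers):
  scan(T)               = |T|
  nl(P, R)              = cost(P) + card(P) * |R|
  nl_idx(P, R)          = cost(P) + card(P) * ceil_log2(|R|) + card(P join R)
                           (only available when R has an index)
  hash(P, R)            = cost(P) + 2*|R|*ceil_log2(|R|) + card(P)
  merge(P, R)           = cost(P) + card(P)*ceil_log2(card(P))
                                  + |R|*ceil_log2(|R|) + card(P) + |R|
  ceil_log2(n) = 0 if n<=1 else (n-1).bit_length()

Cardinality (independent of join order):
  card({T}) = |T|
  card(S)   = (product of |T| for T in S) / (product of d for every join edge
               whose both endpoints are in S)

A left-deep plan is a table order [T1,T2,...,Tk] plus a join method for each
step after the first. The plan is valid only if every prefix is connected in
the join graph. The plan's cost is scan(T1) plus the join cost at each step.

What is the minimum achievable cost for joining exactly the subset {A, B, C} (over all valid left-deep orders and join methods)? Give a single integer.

Selinger DP over subsets of {A,B,C}:
  {C}: scan cost=150, card=150
  {A}: scan cost=150, card=150
  {B}: scan cost=250, card=250
  {AC}: card=150; try (A,nl_idx)→1500, (C,hash)→2700, (A,hash)→2700, (C,merge)→2850, (A,merge)→2850, (C,nl)→22650 …(+1); best=1500 via (A,nl_idx)
  {AB}: card=750; try (B,nl_idx)→2100, (A,hash)→2900, (A,nl_idx)→3000, (B,merge)→3750, (A,merge)→3850, (B,hash)→4300 …(+2); best=2100 via (B,nl_idx)
  {ABC}: card=750; try (B,nl_idx)→3450, (B,merge)→5100, (C,hash)→5250, (B,hash)→5650, (C,merge)→11700, (B,nl)→39000 …(+1); best=3450 via (B,nl_idx)

3450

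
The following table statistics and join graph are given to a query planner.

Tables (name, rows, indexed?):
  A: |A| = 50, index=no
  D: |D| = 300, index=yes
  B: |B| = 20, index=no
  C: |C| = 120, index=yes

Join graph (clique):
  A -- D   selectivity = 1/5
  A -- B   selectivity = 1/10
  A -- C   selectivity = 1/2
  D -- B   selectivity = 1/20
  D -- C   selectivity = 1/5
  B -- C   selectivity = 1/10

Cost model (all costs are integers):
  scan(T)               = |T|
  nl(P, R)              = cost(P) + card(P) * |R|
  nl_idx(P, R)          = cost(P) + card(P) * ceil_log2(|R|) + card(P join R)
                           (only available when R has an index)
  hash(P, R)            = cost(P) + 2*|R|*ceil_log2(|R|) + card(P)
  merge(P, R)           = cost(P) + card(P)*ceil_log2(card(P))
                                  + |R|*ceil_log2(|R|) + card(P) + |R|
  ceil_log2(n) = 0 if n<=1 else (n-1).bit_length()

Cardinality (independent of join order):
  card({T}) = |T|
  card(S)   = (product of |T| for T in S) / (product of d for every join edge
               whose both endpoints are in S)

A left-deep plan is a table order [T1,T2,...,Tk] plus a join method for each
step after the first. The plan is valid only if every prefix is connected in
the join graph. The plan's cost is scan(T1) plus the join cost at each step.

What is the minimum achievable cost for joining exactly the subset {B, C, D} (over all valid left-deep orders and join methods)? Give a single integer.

2480

Selinger DP over subsets of {B,C,D}:
  {D}: scan cost=300, card=300
  {B}: scan cost=20, card=20
  {C}: scan cost=120, card=120
  {BD}: card=300; try (D,nl_idx)→500, (B,hash)→800, (D,merge)→3140, (B,merge)→3420, (D,hash)→5440, (D,nl)→6020 …(+1); best=500 via (D,nl_idx)
  {CD}: card=7200; try (C,hash)→2280, (D,merge)→4080, (C,merge)→4260, (D,hash)→5640, (D,nl_idx)→8400, (C,nl_idx)→9600 …(+2); best=2280 via (C,hash)
  {BC}: card=240; try (C,nl_idx)→400, (B,hash)→440, (C,merge)→1100, (B,merge)→1200, (C,hash)→1720, (C,nl)→2420 …(+1); best=400 via (C,nl_idx)
  {BCD}: card=720; try (C,hash)→2480, (D,nl_idx)→3280, (C,nl_idx)→3320, (C,merge)→4460, (D,merge)→5560, (D,hash)→6040 …(+5); best=2480 via (C,hash)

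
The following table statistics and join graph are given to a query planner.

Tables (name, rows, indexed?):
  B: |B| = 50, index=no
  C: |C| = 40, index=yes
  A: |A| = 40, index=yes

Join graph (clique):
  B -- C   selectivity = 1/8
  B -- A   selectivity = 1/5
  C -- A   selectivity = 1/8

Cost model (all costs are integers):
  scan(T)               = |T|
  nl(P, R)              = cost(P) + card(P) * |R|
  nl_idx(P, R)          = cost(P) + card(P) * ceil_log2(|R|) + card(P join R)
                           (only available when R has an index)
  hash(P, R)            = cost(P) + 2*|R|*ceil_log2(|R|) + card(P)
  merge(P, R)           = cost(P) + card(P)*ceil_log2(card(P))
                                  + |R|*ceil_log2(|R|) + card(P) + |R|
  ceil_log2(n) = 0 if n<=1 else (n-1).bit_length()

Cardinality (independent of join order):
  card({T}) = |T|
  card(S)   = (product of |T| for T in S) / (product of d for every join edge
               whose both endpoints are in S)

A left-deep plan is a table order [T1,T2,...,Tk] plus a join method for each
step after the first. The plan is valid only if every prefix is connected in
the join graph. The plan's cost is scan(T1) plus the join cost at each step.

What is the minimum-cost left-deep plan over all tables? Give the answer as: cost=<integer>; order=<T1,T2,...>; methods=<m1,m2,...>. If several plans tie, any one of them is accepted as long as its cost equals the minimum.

Selinger DP (subsets sized 1..n):
  {B}: scan cost=50, card=50
  {C}: scan cost=40, card=40
  {A}: scan cost=40, card=40
  {BC}: card=250; try (C,hash)→580, (C,nl_idx)→600, (B,merge)→670, (C,merge)→680, (B,hash)→680, (B,nl)→2040 …(+1); best=580 via (C,hash)
  {AB}: card=400; try (A,hash)→580, (B,merge)→670, (B,hash)→680, (A,merge)→680, (A,nl_idx)→750, (B,nl)→2040 …(+1); best=580 via (A,hash)
  {AC}: card=200; try (C,nl_idx)→480, (A,nl_idx)→480, (C,hash)→560, (A,hash)→560, (C,merge)→600, (A,merge)→600 …(+2); best=480 via (C,nl_idx)
  {ABC}: card=250; try (B,hash)→1280, (A,hash)→1310, (C,hash)→1460, (A,nl_idx)→2330, (B,merge)→2630, (A,merge)→3110 …(+5); best=1280 via (B,hash)

cost=1280; order=A,C,B; methods=nl_idx,hash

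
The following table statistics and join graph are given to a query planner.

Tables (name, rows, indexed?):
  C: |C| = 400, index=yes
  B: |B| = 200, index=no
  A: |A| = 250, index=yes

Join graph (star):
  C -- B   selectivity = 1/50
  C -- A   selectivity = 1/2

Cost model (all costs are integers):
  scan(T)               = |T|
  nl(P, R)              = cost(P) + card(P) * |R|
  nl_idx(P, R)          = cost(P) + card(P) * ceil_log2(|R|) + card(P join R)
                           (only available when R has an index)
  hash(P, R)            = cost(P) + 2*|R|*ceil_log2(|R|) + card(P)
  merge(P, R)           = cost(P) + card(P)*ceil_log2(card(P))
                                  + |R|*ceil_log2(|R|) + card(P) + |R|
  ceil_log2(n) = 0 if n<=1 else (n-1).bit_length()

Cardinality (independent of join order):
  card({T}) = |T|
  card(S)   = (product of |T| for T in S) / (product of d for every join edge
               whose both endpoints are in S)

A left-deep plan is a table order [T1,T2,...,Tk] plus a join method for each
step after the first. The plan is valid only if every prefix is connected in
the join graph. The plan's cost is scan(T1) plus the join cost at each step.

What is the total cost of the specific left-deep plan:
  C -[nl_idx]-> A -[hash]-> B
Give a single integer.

step 1: scan C: cost=400, card=400
step 2: join A via nl_idx
    card(P join A) = 400*250/(2) = 50000
    cost = 400 + 400*8 + 50000 = 53600
step 3: join B via hash
    card(P join B) = 50000*200/(50) = 200000
    cost = 53600 + 2*200*8 + 50000 = 106800

106800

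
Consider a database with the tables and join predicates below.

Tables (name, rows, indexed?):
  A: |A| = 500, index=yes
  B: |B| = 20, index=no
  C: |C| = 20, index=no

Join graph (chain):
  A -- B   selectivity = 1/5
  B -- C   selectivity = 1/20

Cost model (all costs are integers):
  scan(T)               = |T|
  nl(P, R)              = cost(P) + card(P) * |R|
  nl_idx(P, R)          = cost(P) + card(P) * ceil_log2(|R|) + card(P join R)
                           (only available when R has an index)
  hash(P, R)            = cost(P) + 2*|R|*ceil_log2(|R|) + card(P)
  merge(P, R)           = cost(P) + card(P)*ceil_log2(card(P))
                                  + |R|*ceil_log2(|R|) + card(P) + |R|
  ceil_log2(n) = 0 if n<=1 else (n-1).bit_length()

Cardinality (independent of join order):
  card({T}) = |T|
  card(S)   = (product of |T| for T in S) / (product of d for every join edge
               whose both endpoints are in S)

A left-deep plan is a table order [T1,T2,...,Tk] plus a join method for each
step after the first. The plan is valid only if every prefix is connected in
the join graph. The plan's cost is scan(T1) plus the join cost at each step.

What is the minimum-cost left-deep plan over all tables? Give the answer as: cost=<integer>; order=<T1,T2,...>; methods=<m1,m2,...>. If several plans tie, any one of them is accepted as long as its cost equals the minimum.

cost=2420; order=B,C,A; methods=hash,nl_idx

Selinger DP (subsets sized 1..n):
  {A}: scan cost=500, card=500
  {B}: scan cost=20, card=20
  {C}: scan cost=20, card=20
  {AB}: card=2000; try (B,hash)→1200, (A,nl_idx)→2200, (A,merge)→5140, (B,merge)→5620, (A,hash)→9040, (A,nl)→10020 …(+1); best=1200 via (B,hash)
  {BC}: card=20; try (C,hash)→240, (B,hash)→240, (C,merge)→260, (B,merge)→260, (C,nl)→420, (B,nl)→420; best=240 via (C,hash)
  {ABC}: card=2000; try (A,nl_idx)→2420, (C,hash)→3400, (A,merge)→5360, (A,hash)→9260, (A,nl)→10240, (C,merge)→25320 …(+1); best=2420 via (A,nl_idx)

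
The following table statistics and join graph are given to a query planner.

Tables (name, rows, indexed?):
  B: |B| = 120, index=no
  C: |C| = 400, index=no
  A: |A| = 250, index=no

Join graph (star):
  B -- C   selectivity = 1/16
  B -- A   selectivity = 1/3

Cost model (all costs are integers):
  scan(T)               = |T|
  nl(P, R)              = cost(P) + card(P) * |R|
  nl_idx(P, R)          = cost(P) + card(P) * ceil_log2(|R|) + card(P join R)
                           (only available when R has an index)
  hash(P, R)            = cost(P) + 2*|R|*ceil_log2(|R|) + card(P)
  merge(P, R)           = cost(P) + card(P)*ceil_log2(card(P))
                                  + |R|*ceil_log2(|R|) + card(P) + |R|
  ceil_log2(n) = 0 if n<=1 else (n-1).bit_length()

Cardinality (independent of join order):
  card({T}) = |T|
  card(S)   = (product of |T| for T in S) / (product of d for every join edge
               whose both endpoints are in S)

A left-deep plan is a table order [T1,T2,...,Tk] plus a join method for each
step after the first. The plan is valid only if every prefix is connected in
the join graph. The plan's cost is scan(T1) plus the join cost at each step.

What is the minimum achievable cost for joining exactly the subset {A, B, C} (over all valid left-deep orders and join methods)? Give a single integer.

Selinger DP over subsets of {A,B,C}:
  {B}: scan cost=120, card=120
  {C}: scan cost=400, card=400
  {A}: scan cost=250, card=250
  {BC}: card=3000; try (B,hash)→2480, (C,merge)→5080, (B,merge)→5360, (C,hash)→7440, (C,nl)→48120, (B,nl)→48400; best=2480 via (B,hash)
  {AB}: card=10000; try (B,hash)→2180, (A,merge)→3330, (B,merge)→3460, (A,hash)→4240, (A,nl)→30120, (B,nl)→30250; best=2180 via (B,hash)
  {ABC}: card=250000; try (A,hash)→9480, (C,hash)→19380, (A,merge)→43730, (C,merge)→156180, (A,nl)→752480, (C,nl)→4002180; best=9480 via (A,hash)

9480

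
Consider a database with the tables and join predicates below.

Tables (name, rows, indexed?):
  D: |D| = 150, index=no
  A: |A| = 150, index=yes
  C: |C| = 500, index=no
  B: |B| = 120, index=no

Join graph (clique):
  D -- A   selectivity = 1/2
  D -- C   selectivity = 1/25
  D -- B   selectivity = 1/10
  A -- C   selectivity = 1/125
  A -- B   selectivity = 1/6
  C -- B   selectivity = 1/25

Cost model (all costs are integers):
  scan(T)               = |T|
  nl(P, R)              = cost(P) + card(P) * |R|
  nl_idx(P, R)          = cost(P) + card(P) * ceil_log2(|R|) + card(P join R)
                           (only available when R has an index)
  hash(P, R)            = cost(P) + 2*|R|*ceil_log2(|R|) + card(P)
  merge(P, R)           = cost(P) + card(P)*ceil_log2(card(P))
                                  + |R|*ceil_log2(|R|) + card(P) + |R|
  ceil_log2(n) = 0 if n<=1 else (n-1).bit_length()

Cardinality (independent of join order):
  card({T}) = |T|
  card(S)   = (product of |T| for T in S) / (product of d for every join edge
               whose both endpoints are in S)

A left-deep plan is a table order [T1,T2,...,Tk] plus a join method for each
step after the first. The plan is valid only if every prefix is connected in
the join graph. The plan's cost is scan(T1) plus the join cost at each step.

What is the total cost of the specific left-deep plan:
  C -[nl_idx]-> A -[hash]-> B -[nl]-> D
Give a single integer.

79380

step 1: scan C: cost=500, card=500
step 2: join A via nl_idx
    card(P join A) = 500*150/(125) = 600
    cost = 500 + 500*8 + 600 = 5100
step 3: join B via hash
    card(P join B) = 600*120/(6*25) = 480
    cost = 5100 + 2*120*7 + 600 = 7380
step 4: join D via nl
    card(P join D) = 480*150/(2*25*10) = 144
    cost = 7380 + 480*150 = 79380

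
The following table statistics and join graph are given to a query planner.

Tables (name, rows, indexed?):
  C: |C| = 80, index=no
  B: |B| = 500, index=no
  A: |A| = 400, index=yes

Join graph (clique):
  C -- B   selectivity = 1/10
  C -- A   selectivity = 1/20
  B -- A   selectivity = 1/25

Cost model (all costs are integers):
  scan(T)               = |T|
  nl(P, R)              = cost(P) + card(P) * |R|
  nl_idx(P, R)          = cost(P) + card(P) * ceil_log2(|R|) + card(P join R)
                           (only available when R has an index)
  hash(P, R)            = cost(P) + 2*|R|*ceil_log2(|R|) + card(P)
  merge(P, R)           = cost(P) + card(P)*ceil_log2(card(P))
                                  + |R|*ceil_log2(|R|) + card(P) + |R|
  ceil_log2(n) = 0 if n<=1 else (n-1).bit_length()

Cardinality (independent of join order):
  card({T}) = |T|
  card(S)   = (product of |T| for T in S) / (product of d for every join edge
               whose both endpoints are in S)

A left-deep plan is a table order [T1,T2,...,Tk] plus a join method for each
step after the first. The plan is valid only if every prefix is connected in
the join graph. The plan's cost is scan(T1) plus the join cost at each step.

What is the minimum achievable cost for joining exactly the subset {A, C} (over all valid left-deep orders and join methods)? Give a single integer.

1920

Selinger DP over subsets of {A,C}:
  {C}: scan cost=80, card=80
  {A}: scan cost=400, card=400
  {AC}: card=1600; try (C,hash)→1920, (A,nl_idx)→2400, (A,merge)→4720, (C,merge)→5040, (A,hash)→7360, (A,nl)→32080 …(+1); best=1920 via (C,hash)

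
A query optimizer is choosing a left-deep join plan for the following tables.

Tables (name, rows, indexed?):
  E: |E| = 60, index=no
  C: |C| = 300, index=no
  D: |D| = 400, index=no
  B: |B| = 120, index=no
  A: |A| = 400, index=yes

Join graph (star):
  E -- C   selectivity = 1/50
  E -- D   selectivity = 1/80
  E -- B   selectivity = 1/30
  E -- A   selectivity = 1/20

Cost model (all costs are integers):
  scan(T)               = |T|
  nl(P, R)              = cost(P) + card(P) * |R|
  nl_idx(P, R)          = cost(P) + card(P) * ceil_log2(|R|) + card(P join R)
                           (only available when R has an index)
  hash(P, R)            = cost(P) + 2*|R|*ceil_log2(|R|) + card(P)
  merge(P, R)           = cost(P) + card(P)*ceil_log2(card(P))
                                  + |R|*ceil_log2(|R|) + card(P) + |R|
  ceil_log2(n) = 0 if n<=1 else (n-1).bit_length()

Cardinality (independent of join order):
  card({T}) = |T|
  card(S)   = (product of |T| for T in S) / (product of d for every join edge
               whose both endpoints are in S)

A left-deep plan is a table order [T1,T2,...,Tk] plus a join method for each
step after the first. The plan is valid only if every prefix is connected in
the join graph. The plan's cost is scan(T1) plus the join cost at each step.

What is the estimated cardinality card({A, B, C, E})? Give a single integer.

Tables in S: A(400), B(120), C(300), E(60)
Edges inside S: E-C(d=50), E-B(d=30), E-A(d=20)
numerator = 400 * 120 * 300 * 60 = 864000000
denominator = 50 * 30 * 20 = 30000
card(S) = 864000000 / 30000 = 28800

28800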